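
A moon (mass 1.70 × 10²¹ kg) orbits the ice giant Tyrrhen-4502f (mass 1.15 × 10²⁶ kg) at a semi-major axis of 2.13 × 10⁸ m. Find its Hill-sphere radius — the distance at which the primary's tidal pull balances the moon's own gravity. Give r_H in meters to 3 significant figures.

3.62 × 10⁶ m

r_H ≈ a (m/3M)^(1/3)
    = (2.13 × 10⁸) × (1.70 × 10²¹ / (3 × 1.15 × 10²⁶))^(1/3)
    = 3.62 × 10⁶ m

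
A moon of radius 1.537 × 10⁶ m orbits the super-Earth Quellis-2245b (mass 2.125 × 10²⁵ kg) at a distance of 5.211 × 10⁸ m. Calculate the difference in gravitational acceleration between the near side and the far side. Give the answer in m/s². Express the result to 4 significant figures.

The field gradient is 2GM/d³; across the full diameter 2r the difference is 4GMr/d³.
Δa = 4GMr/d³
   = 4 × (6.674 × 10⁻¹¹) × (2.125 × 10²⁵) × (1.537 × 10⁶) / (5.211 × 10⁸)³
   = 6.162 × 10⁻⁵ m/s²

6.162 × 10⁻⁵ m/s²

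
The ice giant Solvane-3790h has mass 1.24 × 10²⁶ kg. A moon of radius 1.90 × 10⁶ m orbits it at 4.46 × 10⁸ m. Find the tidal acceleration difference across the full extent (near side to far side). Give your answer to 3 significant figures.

The field gradient is 2GM/d³; across the full diameter 2r the difference is 4GMr/d³.
Δa = 4GMr/d³
   = 4 × (6.674 × 10⁻¹¹) × (1.24 × 10²⁶) × (1.90 × 10⁶) / (4.46 × 10⁸)³
   = 7.09 × 10⁻⁴ m/s²

7.09 × 10⁻⁴ m/s²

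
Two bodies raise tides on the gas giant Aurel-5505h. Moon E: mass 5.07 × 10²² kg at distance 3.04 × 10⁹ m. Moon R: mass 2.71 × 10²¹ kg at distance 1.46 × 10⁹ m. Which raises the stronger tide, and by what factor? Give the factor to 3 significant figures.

Moon E, by a factor of ≈ 2.07

The tide-raising term goes as M/d³ (the gradient of a 1/d² field).
Moon E: (5.07 × 10²²) / (3.04 × 10⁹)³ = 1.805 × 10⁻⁶
Moon R: (2.71 × 10²¹) / (1.46 × 10⁹)³ = 8.708 × 10⁻⁷
Ratio (larger/smaller) = 2.07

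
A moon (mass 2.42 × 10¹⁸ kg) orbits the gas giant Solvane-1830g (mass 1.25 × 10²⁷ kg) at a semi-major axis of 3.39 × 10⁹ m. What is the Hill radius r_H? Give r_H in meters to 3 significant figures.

r_H ≈ a (m/3M)^(1/3)
    = (3.39 × 10⁹) × (2.42 × 10¹⁸ / (3 × 1.25 × 10²⁷))^(1/3)
    = 2.93 × 10⁶ m

2.93 × 10⁶ m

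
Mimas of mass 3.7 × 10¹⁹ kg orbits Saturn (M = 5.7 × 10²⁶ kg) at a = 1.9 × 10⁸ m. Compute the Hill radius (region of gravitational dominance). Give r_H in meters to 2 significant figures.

r_H ≈ a (m/3M)^(1/3)
    = (1.9 × 10⁸) × (3.7 × 10¹⁹ / (3 × 5.7 × 10²⁶))^(1/3)
    = 5.3 × 10⁵ m

5.3 × 10⁵ m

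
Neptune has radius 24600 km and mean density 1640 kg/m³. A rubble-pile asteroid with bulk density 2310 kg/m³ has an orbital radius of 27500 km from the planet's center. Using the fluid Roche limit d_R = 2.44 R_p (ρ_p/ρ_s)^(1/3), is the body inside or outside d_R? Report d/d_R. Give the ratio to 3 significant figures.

inside; d/d_R ≈ 0.514

d_R = 2.44 × (24600 km) × (1640/2310)^(1/3) = 53550 km
d/d_R = (27500) / (53550) = 0.514
Since d/d_R < 1, the body is inside the Roche limit.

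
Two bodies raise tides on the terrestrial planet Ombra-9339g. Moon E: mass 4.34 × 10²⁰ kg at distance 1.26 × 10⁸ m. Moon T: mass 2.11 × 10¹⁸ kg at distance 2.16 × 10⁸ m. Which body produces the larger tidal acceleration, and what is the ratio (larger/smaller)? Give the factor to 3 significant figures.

Tidal stretch scales as M/d³; compute that for each body.
Moon E: (4.34 × 10²⁰) / (1.26 × 10⁸)³ = 2.170 × 10⁻⁴
Moon T: (2.11 × 10¹⁸) / (2.16 × 10⁸)³ = 2.094 × 10⁻⁷
Ratio (larger/smaller) = 1040

Moon E, by a factor of ≈ 1040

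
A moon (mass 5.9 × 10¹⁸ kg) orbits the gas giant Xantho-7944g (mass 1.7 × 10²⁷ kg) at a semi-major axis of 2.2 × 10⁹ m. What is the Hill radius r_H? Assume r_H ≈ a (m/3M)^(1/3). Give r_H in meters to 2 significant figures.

2.3 × 10⁶ m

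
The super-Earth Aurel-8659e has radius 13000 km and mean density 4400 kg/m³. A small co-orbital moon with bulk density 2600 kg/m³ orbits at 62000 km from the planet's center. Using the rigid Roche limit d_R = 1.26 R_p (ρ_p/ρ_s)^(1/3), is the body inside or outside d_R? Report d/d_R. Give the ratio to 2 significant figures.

d_R = 1.26 × (13000 km) × (4400/2600)^(1/3) = 19520 km
d/d_R = (62000) / (19520) = 3.2
Since d/d_R > 1, the body is outside the Roche limit.

outside; d/d_R ≈ 3.2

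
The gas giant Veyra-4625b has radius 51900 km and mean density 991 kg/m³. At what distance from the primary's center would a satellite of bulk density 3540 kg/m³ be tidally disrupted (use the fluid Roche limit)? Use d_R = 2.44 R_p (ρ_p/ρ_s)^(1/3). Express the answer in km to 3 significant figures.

d_R = 2.44 × 51900 km × (991/3540)^(1/3)
    = 82800 km

82800 km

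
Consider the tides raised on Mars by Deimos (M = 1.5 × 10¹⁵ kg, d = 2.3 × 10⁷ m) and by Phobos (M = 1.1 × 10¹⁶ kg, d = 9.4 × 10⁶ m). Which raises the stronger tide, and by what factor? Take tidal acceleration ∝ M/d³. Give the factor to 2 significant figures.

The tide-raising term goes as M/d³ (the gradient of a 1/d² field).
Deimos: (1.5 × 10¹⁵) / (2.3 × 10⁷)³ = 1.233 × 10⁻⁷
Phobos: (1.1 × 10¹⁶) / (9.4 × 10⁶)³ = 1.324 × 10⁻⁵
Ratio (larger/smaller) = 110

Phobos, by a factor of ≈ 110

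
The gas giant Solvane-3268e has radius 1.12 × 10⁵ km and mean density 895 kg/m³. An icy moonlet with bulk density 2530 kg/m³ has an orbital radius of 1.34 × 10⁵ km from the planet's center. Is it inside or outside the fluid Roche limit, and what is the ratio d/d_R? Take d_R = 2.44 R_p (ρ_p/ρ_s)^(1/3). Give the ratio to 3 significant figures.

inside; d/d_R ≈ 0.693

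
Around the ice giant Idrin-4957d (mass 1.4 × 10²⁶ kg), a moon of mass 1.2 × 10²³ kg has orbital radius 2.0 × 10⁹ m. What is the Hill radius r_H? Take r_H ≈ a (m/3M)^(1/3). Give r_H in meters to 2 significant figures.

r_H ≈ a (m/3M)^(1/3)
    = (2.0 × 10⁹) × (1.2 × 10²³ / (3 × 1.4 × 10²⁶))^(1/3)
    = 1.3 × 10⁸ m

1.3 × 10⁸ m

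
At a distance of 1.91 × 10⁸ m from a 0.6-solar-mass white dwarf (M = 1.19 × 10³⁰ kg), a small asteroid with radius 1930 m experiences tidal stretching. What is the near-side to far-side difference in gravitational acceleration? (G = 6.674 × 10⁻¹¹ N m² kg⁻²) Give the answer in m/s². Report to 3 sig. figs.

Δg = 4GMr/d³
   = 4 × (6.674 × 10⁻¹¹) × (1.19 × 10³⁰) × (1930) / (1.91 × 10⁸)³
   = 8.80 × 10⁻² m/s²

8.80 × 10⁻² m/s²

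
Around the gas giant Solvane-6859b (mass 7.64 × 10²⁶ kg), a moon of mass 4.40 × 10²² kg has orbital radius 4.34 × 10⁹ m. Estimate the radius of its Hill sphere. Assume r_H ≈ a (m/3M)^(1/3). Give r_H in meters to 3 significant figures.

1.16 × 10⁸ m

r_H ≈ a (m/3M)^(1/3)
    = (4.34 × 10⁹) × (4.40 × 10²² / (3 × 7.64 × 10²⁶))^(1/3)
    = 1.16 × 10⁸ m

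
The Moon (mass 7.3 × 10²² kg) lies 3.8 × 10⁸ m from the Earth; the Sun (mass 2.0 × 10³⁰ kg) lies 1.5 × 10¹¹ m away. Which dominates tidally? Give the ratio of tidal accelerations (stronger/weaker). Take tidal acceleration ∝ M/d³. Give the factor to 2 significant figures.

The Moon, by a factor of ≈ 2.2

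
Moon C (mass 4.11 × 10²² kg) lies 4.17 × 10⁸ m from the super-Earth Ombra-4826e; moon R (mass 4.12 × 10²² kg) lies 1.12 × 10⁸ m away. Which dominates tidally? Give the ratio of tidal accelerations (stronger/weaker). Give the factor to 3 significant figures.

Moon R, by a factor of ≈ 51.7

Compare M/d³ for the two perturbers:
Moon C: (4.11 × 10²²) / (4.17 × 10⁸)³ = 5.668 × 10⁻⁴
Moon R: (4.12 × 10²²) / (1.12 × 10⁸)³ = 2.933 × 10⁻²
Ratio (larger/smaller) = 51.7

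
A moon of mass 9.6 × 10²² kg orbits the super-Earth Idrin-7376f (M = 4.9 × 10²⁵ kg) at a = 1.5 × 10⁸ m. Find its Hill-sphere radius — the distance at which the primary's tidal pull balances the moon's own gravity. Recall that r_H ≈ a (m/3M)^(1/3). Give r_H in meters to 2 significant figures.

1.3 × 10⁷ m

r_H ≈ a (m/3M)^(1/3)
    = (1.5 × 10⁸) × (9.6 × 10²² / (3 × 4.9 × 10²⁵))^(1/3)
    = 1.3 × 10⁷ m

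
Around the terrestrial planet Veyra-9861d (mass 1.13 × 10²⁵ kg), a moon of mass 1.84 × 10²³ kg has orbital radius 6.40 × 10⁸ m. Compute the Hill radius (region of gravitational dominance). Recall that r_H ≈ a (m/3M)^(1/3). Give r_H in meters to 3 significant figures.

1.12 × 10⁸ m

r_H ≈ a (m/3M)^(1/3)
    = (6.40 × 10⁸) × (1.84 × 10²³ / (3 × 1.13 × 10²⁵))^(1/3)
    = 1.12 × 10⁸ m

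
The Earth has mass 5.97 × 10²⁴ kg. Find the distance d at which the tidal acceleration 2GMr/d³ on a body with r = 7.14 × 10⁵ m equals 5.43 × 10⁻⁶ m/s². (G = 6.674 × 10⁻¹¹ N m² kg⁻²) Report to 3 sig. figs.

4.71 × 10⁸ m

2GMr/d³ = a_tidal  ⇒  d = (2GMr / a_tidal)^(1/3)
d = (2 × 6.674×10⁻¹¹ × (5.97 × 10²⁴) × (7.14 × 10⁵) / (5.43 × 10⁻⁶))^(1/3)
  = 4.71 × 10⁸ m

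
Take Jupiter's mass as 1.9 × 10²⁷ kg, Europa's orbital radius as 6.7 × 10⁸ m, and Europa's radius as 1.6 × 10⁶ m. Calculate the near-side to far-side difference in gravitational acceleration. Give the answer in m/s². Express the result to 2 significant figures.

Δa = 4GMr/d³
   = 4 × (6.674 × 10⁻¹¹) × (1.9 × 10²⁷) × (1.6 × 10⁶) / (6.7 × 10⁸)³
   = 2.7 × 10⁻³ m/s²

2.7 × 10⁻³ m/s²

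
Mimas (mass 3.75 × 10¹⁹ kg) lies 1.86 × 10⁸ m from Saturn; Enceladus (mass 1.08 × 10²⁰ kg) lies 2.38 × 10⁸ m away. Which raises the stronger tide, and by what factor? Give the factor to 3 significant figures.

The tide-raising term goes as M/d³ (the gradient of a 1/d² field).
Mimas: (3.75 × 10¹⁹) / (1.86 × 10⁸)³ = 5.828 × 10⁻⁶
Enceladus: (1.08 × 10²⁰) / (2.38 × 10⁸)³ = 8.011 × 10⁻⁶
Ratio (larger/smaller) = 1.37

Enceladus, by a factor of ≈ 1.37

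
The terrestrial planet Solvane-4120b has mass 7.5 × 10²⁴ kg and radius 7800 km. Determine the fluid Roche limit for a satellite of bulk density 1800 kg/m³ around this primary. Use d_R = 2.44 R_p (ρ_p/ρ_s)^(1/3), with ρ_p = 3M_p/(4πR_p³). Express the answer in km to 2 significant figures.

24000 km

ρ_p = 3M_p/(4πR_p³) = 3 × (7.5 × 10²⁴) / (4π × (7.8 × 10⁶ m)³) = 3800 kg/m³
d_R = 2.44 × 7800 km × (3800/1800)^(1/3)
    = 24000 km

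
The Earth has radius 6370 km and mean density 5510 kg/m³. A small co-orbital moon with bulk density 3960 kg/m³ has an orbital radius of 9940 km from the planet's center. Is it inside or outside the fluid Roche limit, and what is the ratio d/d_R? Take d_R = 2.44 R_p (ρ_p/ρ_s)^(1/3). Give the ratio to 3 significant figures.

inside; d/d_R ≈ 0.573

d_R = 2.44 × (6370 km) × (5510/3960)^(1/3) = 17350 km
d/d_R = (9940) / (17350) = 0.573
Since d/d_R < 1, the body is inside the Roche limit.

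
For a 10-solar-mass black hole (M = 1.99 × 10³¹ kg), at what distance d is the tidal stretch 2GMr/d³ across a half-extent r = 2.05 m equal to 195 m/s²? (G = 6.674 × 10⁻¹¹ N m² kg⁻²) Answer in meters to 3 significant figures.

2GMr/d³ = a_tidal  ⇒  d = (2GMr / a_tidal)^(1/3)
d = (2 × 6.674×10⁻¹¹ × (1.99 × 10³¹) × (2.05) / (195))^(1/3)
  = 3.03 × 10⁶ m

3.03 × 10⁶ m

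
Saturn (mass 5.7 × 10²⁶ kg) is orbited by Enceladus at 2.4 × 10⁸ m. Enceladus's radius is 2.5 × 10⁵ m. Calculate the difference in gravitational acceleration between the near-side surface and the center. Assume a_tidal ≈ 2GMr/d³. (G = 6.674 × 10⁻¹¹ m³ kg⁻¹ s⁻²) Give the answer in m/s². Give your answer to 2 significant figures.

Δa = 2GMr/d³
   = 2 × (6.674 × 10⁻¹¹) × (5.7 × 10²⁶) × (2.5 × 10⁵) / (2.4 × 10⁸)³
   = 1.4 × 10⁻³ m/s²

1.4 × 10⁻³ m/s²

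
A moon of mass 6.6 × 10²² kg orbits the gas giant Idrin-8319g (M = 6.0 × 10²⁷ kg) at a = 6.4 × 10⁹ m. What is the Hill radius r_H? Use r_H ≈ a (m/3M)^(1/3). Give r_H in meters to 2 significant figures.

r_H ≈ a (m/3M)^(1/3)
    = (6.4 × 10⁹) × (6.6 × 10²² / (3 × 6.0 × 10²⁷))^(1/3)
    = 9.9 × 10⁷ m

9.9 × 10⁷ m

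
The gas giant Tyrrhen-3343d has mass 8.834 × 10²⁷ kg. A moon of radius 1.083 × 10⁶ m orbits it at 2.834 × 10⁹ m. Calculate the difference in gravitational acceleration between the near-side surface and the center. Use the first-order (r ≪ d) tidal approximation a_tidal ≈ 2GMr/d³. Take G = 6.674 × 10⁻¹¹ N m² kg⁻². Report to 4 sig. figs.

5.611 × 10⁻⁵ m/s²

Since r ≪ d, expand the inverse-square field across one radius to get the leading 2GMr/d³ term.
a_tidal = 2GMr/d³
        = 2 × (6.674 × 10⁻¹¹) × (8.834 × 10²⁷) × (1.083 × 10⁶) / (2.834 × 10⁹)³
        = 5.611 × 10⁻⁵ m/s²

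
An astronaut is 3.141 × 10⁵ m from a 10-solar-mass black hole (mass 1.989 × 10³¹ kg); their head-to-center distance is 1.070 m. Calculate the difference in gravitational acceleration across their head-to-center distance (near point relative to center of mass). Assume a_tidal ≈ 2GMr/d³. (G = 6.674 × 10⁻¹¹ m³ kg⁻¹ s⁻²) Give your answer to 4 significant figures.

a_tidal = 2GMr/d³
        = 2 × (6.674 × 10⁻¹¹) × (1.989 × 10³¹) × (1.070) / (3.141 × 10⁵)³
        = 9.167 × 10⁴ m/s²

9.167 × 10⁴ m/s²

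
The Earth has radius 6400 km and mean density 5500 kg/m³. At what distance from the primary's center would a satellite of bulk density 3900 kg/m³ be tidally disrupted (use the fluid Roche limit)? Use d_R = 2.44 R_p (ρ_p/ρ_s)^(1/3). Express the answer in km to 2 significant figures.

18000 km

d_R = 2.44 × 6400 km × (5500/3900)^(1/3)
    = 18000 km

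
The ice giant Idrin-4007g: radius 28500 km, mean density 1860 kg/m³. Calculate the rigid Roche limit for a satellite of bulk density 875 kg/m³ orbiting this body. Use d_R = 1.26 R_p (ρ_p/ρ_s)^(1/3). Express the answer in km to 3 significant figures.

d_R = 1.26 × 28500 km × (1860/875)^(1/3)
    = 46200 km

46200 km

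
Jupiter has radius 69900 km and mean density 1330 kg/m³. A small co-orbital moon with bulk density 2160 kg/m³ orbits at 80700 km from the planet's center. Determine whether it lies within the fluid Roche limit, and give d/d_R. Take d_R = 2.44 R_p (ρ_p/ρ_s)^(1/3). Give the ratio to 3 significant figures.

inside; d/d_R ≈ 0.556

d_R = 2.44 × (69900 km) × (1330/2160)^(1/3) = 1.451 × 10⁵ km
d/d_R = (80700) / (1.451 × 10⁵) = 0.556
Since d/d_R < 1, the body is inside the Roche limit.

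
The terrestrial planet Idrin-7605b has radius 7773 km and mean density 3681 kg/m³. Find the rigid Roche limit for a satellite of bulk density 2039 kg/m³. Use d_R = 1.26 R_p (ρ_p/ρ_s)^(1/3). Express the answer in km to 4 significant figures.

11930 km

d_R = 1.26 × 7773 km × (3681/2039)^(1/3)
    = 11930 km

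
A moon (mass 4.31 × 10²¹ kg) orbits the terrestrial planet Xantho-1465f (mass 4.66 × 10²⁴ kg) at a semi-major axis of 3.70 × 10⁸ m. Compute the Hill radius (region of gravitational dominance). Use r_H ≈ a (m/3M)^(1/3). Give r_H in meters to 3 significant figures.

r_H ≈ a (m/3M)^(1/3)
    = (3.70 × 10⁸) × (4.31 × 10²¹ / (3 × 4.66 × 10²⁴))^(1/3)
    = 2.50 × 10⁷ m

2.50 × 10⁷ m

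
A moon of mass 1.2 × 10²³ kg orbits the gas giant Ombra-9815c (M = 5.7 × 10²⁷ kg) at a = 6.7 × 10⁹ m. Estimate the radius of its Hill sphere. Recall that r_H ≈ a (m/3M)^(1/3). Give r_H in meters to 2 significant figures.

1.3 × 10⁸ m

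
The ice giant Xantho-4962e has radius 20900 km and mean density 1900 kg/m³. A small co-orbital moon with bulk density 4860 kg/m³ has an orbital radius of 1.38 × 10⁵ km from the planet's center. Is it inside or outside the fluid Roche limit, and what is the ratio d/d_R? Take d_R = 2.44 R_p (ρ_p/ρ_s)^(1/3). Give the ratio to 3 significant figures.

d_R = 2.44 × (20900 km) × (1900/4860)^(1/3) = 37290 km
d/d_R = (1.38 × 10⁵) / (37290) = 3.70
Since d/d_R > 1, the body is outside the Roche limit.

outside; d/d_R ≈ 3.70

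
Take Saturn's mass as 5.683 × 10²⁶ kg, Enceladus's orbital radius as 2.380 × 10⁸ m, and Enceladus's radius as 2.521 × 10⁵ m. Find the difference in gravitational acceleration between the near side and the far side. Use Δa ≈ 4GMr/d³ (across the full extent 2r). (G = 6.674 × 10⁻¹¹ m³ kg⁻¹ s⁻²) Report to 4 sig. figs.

2.837 × 10⁻³ m/s²

Δg = 4GMr/d³
   = 4 × (6.674 × 10⁻¹¹) × (5.683 × 10²⁶) × (2.521 × 10⁵) / (2.380 × 10⁸)³
   = 2.837 × 10⁻³ m/s²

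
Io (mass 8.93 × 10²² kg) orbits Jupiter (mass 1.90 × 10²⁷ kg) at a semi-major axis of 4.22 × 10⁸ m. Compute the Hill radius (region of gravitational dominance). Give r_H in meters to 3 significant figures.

1.06 × 10⁷ m

r_H ≈ a (m/3M)^(1/3)
    = (4.22 × 10⁸) × (8.93 × 10²² / (3 × 1.90 × 10²⁷))^(1/3)
    = 1.06 × 10⁷ m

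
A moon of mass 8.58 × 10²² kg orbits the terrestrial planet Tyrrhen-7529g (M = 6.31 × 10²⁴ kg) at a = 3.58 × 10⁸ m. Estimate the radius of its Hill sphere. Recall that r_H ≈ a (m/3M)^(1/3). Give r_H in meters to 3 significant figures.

r_H ≈ a (m/3M)^(1/3)
    = (3.58 × 10⁸) × (8.58 × 10²² / (3 × 6.31 × 10²⁴))^(1/3)
    = 5.92 × 10⁷ m

5.92 × 10⁷ m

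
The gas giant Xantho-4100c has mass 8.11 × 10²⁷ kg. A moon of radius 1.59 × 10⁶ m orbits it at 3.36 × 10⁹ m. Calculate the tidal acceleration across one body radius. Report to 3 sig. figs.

Δa = 2GMr/d³
   = 2 × (6.674 × 10⁻¹¹) × (8.11 × 10²⁷) × (1.59 × 10⁶) / (3.36 × 10⁹)³
   = 4.54 × 10⁻⁵ m/s²

4.54 × 10⁻⁵ m/s²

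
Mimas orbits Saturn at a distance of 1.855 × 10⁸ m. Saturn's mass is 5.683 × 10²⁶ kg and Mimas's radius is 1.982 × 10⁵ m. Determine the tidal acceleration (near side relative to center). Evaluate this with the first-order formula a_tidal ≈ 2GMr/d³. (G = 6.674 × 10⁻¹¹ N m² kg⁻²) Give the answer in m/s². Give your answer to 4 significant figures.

Δg = 2GMr/d³
   = 2 × (6.674 × 10⁻¹¹) × (5.683 × 10²⁶) × (1.982 × 10⁵) / (1.855 × 10⁸)³
   = 2.355 × 10⁻³ m/s²

2.355 × 10⁻³ m/s²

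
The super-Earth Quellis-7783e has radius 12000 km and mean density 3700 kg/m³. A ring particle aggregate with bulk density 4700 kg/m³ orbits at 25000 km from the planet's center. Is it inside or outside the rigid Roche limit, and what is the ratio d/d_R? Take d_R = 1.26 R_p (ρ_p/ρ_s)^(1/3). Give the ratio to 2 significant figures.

outside; d/d_R ≈ 1.8

d_R = 1.26 × (12000 km) × (3700/4700)^(1/3) = 13960 km
d/d_R = (25000) / (13960) = 1.8
Since d/d_R > 1, the body is outside the Roche limit.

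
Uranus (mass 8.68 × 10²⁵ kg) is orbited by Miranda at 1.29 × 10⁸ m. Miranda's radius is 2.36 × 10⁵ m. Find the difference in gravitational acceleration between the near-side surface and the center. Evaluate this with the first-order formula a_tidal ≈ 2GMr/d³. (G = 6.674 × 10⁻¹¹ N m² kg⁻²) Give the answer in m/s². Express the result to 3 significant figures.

1.27 × 10⁻³ m/s²

Δa = 2GMr/d³
   = 2 × (6.674 × 10⁻¹¹) × (8.68 × 10²⁵) × (2.36 × 10⁵) / (1.29 × 10⁸)³
   = 1.27 × 10⁻³ m/s²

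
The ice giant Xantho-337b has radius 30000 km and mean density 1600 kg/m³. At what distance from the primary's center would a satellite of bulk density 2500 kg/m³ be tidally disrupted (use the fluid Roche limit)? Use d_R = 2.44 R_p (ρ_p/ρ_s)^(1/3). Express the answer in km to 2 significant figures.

d_R = 2.44 × 30000 km × (1600/2500)^(1/3)
    = 63000 km

63000 km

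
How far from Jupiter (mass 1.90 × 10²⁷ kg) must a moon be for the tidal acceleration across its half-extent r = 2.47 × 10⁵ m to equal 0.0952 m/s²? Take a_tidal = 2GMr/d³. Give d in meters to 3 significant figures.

8.70 × 10⁷ m

2GMr/d³ = a_tidal  ⇒  d = (2GMr / a_tidal)^(1/3)
d = (2 × 6.674×10⁻¹¹ × (1.90 × 10²⁷) × (2.47 × 10⁵) / (0.0952))^(1/3)
  = 8.70 × 10⁷ m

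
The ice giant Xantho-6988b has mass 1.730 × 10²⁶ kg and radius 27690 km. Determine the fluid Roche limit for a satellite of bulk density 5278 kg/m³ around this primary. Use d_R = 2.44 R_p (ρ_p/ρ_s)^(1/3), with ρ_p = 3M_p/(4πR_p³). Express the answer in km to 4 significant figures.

48440 km

ρ_p = 3M_p/(4πR_p³) = 3 × (1.730 × 10²⁶) / (4π × (2.769 × 10⁷ m)³) = 1945 kg/m³
d_R = 2.44 × 27690 km × (1945/5278)^(1/3)
    = 48440 km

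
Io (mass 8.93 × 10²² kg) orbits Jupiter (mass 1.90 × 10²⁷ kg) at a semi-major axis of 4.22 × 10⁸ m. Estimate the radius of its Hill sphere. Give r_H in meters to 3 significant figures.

1.06 × 10⁷ m

r_H ≈ a (m/3M)^(1/3)
    = (4.22 × 10⁸) × (8.93 × 10²² / (3 × 1.90 × 10²⁷))^(1/3)
    = 1.06 × 10⁷ m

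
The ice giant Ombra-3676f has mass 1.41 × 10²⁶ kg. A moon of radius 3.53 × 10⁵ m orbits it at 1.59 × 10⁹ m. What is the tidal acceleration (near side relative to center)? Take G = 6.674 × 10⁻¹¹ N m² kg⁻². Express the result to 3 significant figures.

a_tidal = 2GMr/d³
        = 2 × (6.674 × 10⁻¹¹) × (1.41 × 10²⁶) × (3.53 × 10⁵) / (1.59 × 10⁹)³
        = 1.65 × 10⁻⁶ m/s²

1.65 × 10⁻⁶ m/s²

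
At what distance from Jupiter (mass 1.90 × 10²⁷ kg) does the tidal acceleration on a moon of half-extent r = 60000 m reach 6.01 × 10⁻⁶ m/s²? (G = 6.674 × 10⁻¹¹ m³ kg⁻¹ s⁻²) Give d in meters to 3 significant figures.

1.36 × 10⁹ m

2GMr/d³ = a_tidal  ⇒  d = (2GMr / a_tidal)^(1/3)
d = (2 × 6.674×10⁻¹¹ × (1.90 × 10²⁷) × (60000) / (6.01 × 10⁻⁶))^(1/3)
  = 1.36 × 10⁹ m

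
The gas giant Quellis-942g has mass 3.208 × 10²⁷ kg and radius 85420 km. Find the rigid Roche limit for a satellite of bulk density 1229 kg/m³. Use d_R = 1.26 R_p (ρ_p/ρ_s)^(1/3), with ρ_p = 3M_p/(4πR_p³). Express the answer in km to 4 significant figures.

1.076 × 10⁵ km

ρ_p = 3M_p/(4πR_p³) = 3 × (3.208 × 10²⁷) / (4π × (8.542 × 10⁷ m)³) = 1229 kg/m³
d_R = 1.26 × 85420 km × (1229/1229)^(1/3)
    = 1.076 × 10⁵ km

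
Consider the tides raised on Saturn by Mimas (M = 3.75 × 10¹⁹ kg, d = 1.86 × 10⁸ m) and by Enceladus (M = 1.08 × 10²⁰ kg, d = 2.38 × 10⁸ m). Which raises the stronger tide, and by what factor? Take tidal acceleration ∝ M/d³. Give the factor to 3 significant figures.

Compare M/d³ for the two perturbers:
Mimas: (3.75 × 10¹⁹) / (1.86 × 10⁸)³ = 5.828 × 10⁻⁶
Enceladus: (1.08 × 10²⁰) / (2.38 × 10⁸)³ = 8.011 × 10⁻⁶
Ratio (larger/smaller) = 1.37

Enceladus, by a factor of ≈ 1.37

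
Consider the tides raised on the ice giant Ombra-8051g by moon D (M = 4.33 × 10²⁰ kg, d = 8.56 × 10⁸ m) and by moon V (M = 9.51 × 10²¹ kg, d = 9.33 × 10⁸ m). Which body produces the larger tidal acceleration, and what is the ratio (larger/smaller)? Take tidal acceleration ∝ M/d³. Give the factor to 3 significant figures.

The tide-raising term goes as M/d³ (the gradient of a 1/d² field).
Moon D: (4.33 × 10²⁰) / (8.56 × 10⁸)³ = 6.903 × 10⁻⁷
Moon V: (9.51 × 10²¹) / (9.33 × 10⁸)³ = 1.171 × 10⁻⁵
Ratio (larger/smaller) = 17.0

Moon V, by a factor of ≈ 17.0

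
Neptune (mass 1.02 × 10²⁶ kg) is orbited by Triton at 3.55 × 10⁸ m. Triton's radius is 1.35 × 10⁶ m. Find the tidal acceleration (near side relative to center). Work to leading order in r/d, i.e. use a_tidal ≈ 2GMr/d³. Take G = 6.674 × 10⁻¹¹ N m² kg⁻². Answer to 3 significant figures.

Δa = 2GMr/d³
   = 2 × (6.674 × 10⁻¹¹) × (1.02 × 10²⁶) × (1.35 × 10⁶) / (3.55 × 10⁸)³
   = 4.11 × 10⁻⁴ m/s²

4.11 × 10⁻⁴ m/s²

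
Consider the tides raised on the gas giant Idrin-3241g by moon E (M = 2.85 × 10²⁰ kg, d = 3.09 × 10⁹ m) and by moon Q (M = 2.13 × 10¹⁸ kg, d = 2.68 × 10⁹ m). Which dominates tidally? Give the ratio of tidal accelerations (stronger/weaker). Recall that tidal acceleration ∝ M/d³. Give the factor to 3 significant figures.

Tidal acceleration ∝ M/d³, so compare M/d³ for each.
Moon E: (2.85 × 10²⁰) / (3.09 × 10⁹)³ = 9.660 × 10⁻⁹
Moon Q: (2.13 × 10¹⁸) / (2.68 × 10⁹)³ = 1.107 × 10⁻¹⁰
Ratio (larger/smaller) = 87.3

Moon E, by a factor of ≈ 87.3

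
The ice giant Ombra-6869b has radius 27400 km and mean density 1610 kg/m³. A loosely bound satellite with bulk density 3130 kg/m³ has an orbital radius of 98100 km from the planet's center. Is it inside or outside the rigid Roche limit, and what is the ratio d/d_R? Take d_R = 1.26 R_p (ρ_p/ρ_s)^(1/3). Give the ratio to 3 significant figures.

outside; d/d_R ≈ 3.55

d_R = 1.26 × (27400 km) × (1610/3130)^(1/3) = 27660 km
d/d_R = (98100) / (27660) = 3.55
Since d/d_R > 1, the body is outside the Roche limit.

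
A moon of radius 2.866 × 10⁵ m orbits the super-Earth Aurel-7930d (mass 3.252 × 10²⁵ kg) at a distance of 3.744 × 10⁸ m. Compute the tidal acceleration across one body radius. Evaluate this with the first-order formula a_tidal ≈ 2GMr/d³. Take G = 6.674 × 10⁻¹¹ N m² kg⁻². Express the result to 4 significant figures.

2.370 × 10⁻⁵ m/s²

Δg = 2GMr/d³
   = 2 × (6.674 × 10⁻¹¹) × (3.252 × 10²⁵) × (2.866 × 10⁵) / (3.744 × 10⁸)³
   = 2.370 × 10⁻⁵ m/s²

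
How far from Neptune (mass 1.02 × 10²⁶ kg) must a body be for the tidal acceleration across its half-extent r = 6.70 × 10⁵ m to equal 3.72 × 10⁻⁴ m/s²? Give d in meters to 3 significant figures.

2.91 × 10⁸ m

2GMr/d³ = a_tidal  ⇒  d = (2GMr / a_tidal)^(1/3)
d = (2 × 6.674×10⁻¹¹ × (1.02 × 10²⁶) × (6.70 × 10⁵) / (3.72 × 10⁻⁴))^(1/3)
  = 2.91 × 10⁸ m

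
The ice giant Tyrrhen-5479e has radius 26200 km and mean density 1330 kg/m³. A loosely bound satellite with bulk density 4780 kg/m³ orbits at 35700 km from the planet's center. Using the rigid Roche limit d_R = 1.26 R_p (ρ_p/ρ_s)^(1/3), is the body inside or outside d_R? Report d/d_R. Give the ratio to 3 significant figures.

outside; d/d_R ≈ 1.66

d_R = 1.26 × (26200 km) × (1330/4780)^(1/3) = 21550 km
d/d_R = (35700) / (21550) = 1.66
Since d/d_R > 1, the body is outside the Roche limit.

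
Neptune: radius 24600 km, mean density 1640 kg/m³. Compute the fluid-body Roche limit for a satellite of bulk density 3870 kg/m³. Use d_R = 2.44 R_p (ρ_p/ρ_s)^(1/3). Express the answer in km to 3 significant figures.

d_R = 2.44 × 24600 km × (1640/3870)^(1/3)
    = 45100 km

45100 km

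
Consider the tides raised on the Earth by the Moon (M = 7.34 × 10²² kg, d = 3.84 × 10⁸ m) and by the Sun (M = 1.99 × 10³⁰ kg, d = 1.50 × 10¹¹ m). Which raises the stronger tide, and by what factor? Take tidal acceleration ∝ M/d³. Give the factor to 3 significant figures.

Tidal stretch scales as M/d³; compute that for each body.
The Moon: (7.34 × 10²²) / (3.84 × 10⁸)³ = 1.296 × 10⁻³
The Sun: (1.99 × 10³⁰) / (1.50 × 10¹¹)³ = 5.896 × 10⁻⁴
Ratio (larger/smaller) = 2.20

The Moon, by a factor of ≈ 2.20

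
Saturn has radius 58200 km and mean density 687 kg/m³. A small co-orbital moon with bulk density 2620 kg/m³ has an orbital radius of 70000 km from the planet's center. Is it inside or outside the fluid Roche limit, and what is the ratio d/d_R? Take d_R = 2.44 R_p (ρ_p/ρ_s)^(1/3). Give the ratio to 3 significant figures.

d_R = 2.44 × (58200 km) × (687/2620)^(1/3) = 90890 km
d/d_R = (70000) / (90890) = 0.770
Since d/d_R < 1, the body is inside the Roche limit.

inside; d/d_R ≈ 0.770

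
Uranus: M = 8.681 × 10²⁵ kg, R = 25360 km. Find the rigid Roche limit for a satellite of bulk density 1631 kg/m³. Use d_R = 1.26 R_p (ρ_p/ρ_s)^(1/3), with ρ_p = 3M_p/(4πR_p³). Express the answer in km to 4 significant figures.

29400 km

ρ_p = 3M_p/(4πR_p³) = 3 × (8.681 × 10²⁵) / (4π × (2.536 × 10⁷ m)³) = 1271 kg/m³
d_R = 1.26 × 25360 km × (1271/1631)^(1/3)
    = 29400 km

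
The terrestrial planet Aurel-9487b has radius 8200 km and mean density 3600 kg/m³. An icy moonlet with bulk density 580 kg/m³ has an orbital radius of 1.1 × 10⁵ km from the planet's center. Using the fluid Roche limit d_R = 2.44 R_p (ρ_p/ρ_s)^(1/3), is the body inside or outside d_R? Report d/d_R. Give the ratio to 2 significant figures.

outside; d/d_R ≈ 3.0

d_R = 2.44 × (8200 km) × (3600/580)^(1/3) = 36770 km
d/d_R = (1.1 × 10⁵) / (36770) = 3.0
Since d/d_R > 1, the body is outside the Roche limit.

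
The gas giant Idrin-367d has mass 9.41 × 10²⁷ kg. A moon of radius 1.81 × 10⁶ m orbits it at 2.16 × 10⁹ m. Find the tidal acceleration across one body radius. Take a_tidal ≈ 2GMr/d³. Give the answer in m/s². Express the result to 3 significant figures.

2.26 × 10⁻⁴ m/s²

Δa = 2GMr/d³
   = 2 × (6.674 × 10⁻¹¹) × (9.41 × 10²⁷) × (1.81 × 10⁶) / (2.16 × 10⁹)³
   = 2.26 × 10⁻⁴ m/s²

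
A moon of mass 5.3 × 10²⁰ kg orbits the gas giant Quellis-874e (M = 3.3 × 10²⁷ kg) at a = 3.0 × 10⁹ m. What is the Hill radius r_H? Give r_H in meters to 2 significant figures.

r_H ≈ a (m/3M)^(1/3)
    = (3.0 × 10⁹) × (5.3 × 10²⁰ / (3 × 3.3 × 10²⁷))^(1/3)
    = 1.1 × 10⁷ m

1.1 × 10⁷ m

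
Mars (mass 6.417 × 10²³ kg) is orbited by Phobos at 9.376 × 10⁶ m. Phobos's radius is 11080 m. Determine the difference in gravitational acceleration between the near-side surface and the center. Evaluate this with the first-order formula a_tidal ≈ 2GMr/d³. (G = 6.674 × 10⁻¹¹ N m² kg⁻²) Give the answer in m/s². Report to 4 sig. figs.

1.151 × 10⁻³ m/s²

The tidal stretch is the gradient of GM/d² times the body's extent r, hence the 1/d³ dependence.
a_tidal = 2GMr/d³
        = 2 × (6.674 × 10⁻¹¹) × (6.417 × 10²³) × (11080) / (9.376 × 10⁶)³
        = 1.151 × 10⁻³ m/s²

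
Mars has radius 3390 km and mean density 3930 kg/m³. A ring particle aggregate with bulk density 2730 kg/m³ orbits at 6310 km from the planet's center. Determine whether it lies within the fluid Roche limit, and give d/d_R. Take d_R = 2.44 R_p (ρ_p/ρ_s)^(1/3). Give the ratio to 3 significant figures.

inside; d/d_R ≈ 0.676

d_R = 2.44 × (3390 km) × (3930/2730)^(1/3) = 9340 km
d/d_R = (6310) / (9340) = 0.676
Since d/d_R < 1, the body is inside the Roche limit.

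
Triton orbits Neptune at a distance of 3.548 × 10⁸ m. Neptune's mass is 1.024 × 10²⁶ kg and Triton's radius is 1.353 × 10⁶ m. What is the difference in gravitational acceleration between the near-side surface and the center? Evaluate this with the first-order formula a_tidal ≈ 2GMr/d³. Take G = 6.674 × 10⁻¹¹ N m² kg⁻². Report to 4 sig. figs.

4.141 × 10⁻⁴ m/s²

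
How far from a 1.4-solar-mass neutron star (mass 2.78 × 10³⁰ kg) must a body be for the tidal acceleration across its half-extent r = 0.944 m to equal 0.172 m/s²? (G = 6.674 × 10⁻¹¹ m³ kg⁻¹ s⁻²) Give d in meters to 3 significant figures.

2GMr/d³ = a_tidal  ⇒  d = (2GMr / a_tidal)^(1/3)
d = (2 × 6.674×10⁻¹¹ × (2.78 × 10³⁰) × (0.944) / (0.172))^(1/3)
  = 1.27 × 10⁷ m

1.27 × 10⁷ m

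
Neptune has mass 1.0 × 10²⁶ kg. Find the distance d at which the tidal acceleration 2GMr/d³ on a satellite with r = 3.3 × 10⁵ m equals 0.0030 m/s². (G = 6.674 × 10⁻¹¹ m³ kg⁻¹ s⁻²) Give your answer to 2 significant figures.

1.1 × 10⁸ m

2GMr/d³ = a_tidal  ⇒  d = (2GMr / a_tidal)^(1/3)
d = (2 × 6.674×10⁻¹¹ × (1.0 × 10²⁶) × (3.3 × 10⁵) / (0.0030))^(1/3)
  = 1.1 × 10⁸ m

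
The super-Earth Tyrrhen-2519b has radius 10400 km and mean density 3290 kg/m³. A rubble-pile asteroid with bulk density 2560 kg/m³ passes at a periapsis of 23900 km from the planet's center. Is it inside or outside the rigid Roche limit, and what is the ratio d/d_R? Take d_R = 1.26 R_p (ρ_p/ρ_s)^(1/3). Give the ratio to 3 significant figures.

outside; d/d_R ≈ 1.68

d_R = 1.26 × (10400 km) × (3290/2560)^(1/3) = 14250 km
d/d_R = (23900) / (14250) = 1.68
Since d/d_R > 1, the body is outside the Roche limit.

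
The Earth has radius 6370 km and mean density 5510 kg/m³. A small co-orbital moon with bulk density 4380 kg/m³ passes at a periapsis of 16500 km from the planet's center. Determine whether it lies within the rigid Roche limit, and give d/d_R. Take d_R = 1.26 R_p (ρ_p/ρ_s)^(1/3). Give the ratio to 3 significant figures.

d_R = 1.26 × (6370 km) × (5510/4380)^(1/3) = 8664 km
d/d_R = (16500) / (8664) = 1.90
Since d/d_R > 1, the body is outside the Roche limit.

outside; d/d_R ≈ 1.90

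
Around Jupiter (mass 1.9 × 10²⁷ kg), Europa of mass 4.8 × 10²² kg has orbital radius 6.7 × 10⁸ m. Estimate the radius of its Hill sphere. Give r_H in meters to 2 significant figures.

1.4 × 10⁷ m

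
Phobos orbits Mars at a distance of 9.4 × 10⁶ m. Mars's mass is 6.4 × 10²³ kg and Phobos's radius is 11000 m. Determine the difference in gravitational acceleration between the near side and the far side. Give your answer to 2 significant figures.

2.3 × 10⁻³ m/s²

a_tidal = 4GMr/d³
        = 4 × (6.674 × 10⁻¹¹) × (6.4 × 10²³) × (11000) / (9.4 × 10⁶)³
        = 2.3 × 10⁻³ m/s²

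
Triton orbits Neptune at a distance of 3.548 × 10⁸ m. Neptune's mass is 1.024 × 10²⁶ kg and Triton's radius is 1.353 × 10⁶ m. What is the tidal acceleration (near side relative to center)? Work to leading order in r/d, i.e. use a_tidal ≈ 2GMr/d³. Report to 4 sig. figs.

4.141 × 10⁻⁴ m/s²

Δg = 2GMr/d³
   = 2 × (6.674 × 10⁻¹¹) × (1.024 × 10²⁶) × (1.353 × 10⁶) / (3.548 × 10⁸)³
   = 4.141 × 10⁻⁴ m/s²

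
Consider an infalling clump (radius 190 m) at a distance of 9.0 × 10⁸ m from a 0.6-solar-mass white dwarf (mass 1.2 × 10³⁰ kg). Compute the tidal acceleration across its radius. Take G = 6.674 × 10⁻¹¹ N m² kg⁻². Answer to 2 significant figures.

4.2 × 10⁻⁵ m/s²

a_tidal = 2GMr/d³
        = 2 × (6.674 × 10⁻¹¹) × (1.2 × 10³⁰) × (190) / (9.0 × 10⁸)³
        = 4.2 × 10⁻⁵ m/s²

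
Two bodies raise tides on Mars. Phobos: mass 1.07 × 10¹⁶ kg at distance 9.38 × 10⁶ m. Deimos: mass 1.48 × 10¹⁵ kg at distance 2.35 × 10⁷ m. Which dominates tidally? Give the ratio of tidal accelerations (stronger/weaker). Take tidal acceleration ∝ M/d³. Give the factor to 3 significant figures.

Phobos, by a factor of ≈ 114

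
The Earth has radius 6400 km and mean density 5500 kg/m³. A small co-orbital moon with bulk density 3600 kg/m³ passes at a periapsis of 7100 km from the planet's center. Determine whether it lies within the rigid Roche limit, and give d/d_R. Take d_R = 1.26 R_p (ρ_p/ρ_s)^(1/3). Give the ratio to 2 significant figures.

d_R = 1.26 × (6400 km) × (5500/3600)^(1/3) = 9288 km
d/d_R = (7100) / (9288) = 0.76
Since d/d_R < 1, the body is inside the Roche limit.

inside; d/d_R ≈ 0.76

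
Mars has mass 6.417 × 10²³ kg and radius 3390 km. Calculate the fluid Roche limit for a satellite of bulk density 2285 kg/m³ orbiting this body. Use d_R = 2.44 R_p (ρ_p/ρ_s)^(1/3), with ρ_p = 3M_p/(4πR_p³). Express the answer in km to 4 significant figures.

ρ_p = 3M_p/(4πR_p³) = 3 × (6.417 × 10²³) / (4π × (3.390 × 10⁶ m)³) = 3932 kg/m³
d_R = 2.44 × 3390 km × (3932/2285)^(1/3)
    = 9912 km

9912 km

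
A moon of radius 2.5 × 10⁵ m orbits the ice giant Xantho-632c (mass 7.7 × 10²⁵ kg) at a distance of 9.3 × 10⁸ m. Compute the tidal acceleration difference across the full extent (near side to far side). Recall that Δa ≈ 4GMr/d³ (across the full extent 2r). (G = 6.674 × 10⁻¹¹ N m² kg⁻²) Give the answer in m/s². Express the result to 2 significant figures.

6.4 × 10⁻⁶ m/s²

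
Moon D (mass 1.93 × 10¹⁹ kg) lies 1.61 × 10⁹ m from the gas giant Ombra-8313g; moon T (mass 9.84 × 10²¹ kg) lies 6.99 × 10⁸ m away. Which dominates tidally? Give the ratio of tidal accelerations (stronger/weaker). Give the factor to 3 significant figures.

Moon T, by a factor of ≈ 6230

Tidal acceleration ∝ M/d³, so compare M/d³ for each.
Moon D: (1.93 × 10¹⁹) / (1.61 × 10⁹)³ = 4.625 × 10⁻⁹
Moon T: (9.84 × 10²¹) / (6.99 × 10⁸)³ = 2.881 × 10⁻⁵
Ratio (larger/smaller) = 6230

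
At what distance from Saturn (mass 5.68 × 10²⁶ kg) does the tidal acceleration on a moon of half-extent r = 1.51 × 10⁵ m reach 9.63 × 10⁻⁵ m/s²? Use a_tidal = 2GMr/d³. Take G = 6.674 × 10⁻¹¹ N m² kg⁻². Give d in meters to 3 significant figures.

4.92 × 10⁸ m

2GMr/d³ = a_tidal  ⇒  d = (2GMr / a_tidal)^(1/3)
d = (2 × 6.674×10⁻¹¹ × (5.68 × 10²⁶) × (1.51 × 10⁵) / (9.63 × 10⁻⁵))^(1/3)
  = 4.92 × 10⁸ m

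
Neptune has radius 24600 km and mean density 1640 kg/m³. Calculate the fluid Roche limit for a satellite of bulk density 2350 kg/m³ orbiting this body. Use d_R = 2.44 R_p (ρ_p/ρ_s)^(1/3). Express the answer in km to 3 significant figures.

53200 km

d_R = 2.44 × 24600 km × (1640/2350)^(1/3)
    = 53200 km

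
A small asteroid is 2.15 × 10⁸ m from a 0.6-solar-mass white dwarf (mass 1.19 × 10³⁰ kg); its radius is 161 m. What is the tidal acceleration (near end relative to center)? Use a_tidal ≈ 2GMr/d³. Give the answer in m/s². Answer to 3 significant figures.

Δa = 2GMr/d³
   = 2 × (6.674 × 10⁻¹¹) × (1.19 × 10³⁰) × (161) / (2.15 × 10⁸)³
   = 2.57 × 10⁻³ m/s²

2.57 × 10⁻³ m/s²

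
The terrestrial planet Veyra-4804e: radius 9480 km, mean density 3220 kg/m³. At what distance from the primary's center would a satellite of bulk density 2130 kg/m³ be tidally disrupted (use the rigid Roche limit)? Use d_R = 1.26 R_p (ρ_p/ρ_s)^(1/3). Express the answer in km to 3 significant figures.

13700 km

d_R = 1.26 × 9480 km × (3220/2130)^(1/3)
    = 13700 km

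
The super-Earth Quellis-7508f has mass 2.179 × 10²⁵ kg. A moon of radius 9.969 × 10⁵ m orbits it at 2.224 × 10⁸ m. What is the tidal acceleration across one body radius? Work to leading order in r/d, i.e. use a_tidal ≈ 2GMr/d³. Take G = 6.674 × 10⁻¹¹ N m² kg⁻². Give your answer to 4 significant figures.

a_tidal = 2GMr/d³
        = 2 × (6.674 × 10⁻¹¹) × (2.179 × 10²⁵) × (9.969 × 10⁵) / (2.224 × 10⁸)³
        = 2.636 × 10⁻⁴ m/s²

2.636 × 10⁻⁴ m/s²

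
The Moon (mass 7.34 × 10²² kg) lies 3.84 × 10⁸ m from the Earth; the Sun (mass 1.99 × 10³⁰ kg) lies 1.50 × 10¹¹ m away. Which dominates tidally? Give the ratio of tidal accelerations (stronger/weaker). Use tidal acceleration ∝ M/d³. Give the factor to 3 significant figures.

Compare M/d³ for the two perturbers:
The Moon: (7.34 × 10²²) / (3.84 × 10⁸)³ = 1.296 × 10⁻³
The Sun: (1.99 × 10³⁰) / (1.50 × 10¹¹)³ = 5.896 × 10⁻⁴
Ratio (larger/smaller) = 2.20

The Moon, by a factor of ≈ 2.20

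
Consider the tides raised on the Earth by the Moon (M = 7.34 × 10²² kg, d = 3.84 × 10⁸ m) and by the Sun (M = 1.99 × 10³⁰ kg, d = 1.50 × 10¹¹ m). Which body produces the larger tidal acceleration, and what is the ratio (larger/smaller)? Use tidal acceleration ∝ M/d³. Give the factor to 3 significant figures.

Compare M/d³ for the two perturbers:
The Moon: (7.34 × 10²²) / (3.84 × 10⁸)³ = 1.296 × 10⁻³
The Sun: (1.99 × 10³⁰) / (1.50 × 10¹¹)³ = 5.896 × 10⁻⁴
Ratio (larger/smaller) = 2.20

The Moon, by a factor of ≈ 2.20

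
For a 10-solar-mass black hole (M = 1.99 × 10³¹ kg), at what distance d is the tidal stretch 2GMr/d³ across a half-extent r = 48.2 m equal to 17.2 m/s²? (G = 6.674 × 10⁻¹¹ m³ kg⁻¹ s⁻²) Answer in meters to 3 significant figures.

2GMr/d³ = a_tidal  ⇒  d = (2GMr / a_tidal)^(1/3)
d = (2 × 6.674×10⁻¹¹ × (1.99 × 10³¹) × (48.2) / (17.2))^(1/3)
  = 1.95 × 10⁷ m

1.95 × 10⁷ m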